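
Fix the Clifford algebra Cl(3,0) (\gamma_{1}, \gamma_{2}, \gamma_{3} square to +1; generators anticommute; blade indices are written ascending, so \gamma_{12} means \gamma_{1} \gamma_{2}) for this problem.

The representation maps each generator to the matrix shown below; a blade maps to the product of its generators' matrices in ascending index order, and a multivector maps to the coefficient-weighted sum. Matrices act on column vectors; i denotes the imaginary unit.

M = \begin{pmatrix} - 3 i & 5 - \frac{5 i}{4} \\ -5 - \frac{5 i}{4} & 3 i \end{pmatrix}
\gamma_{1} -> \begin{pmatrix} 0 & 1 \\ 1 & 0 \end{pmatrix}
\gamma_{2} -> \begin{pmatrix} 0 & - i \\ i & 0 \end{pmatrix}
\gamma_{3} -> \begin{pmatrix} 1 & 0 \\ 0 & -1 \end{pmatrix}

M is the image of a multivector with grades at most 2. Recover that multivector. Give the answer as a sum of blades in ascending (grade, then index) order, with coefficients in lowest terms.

Method: 1, rho(\gamma_{1}), rho(\gamma_{2}), rho(\gamma_{3}) form a trace-orthogonal basis of the 2x2 complex matrices (tr(X Y) = 2 if X = Y, else 0), so M = m0*1 + m1*rho(\gamma_{1}) + m2*rho(\gamma_{2}) + m3*rho(\gamma_{3}) with m0 = tr(M)/2 = 0, m1 = tr(M rho(\gamma_{1}))/2 = - \frac{5 i}{4}, m2 = tr(M rho(\gamma_{2}))/2 = 5 i, m3 = tr(M rho(\gamma_{3}))/2 = - 3 i.
Multiplying table entries, the bivector images are rho(\gamma_{12}) = i*rho(\gamma_{3}), rho(\gamma_{13}) = -i*rho(\gamma_{2}), rho(\gamma_{23}) = i*rho(\gamma_{1}); with real blade coefficients the real parts of m0..m3 are the coefficients of 1, \gamma_{1}, \gamma_{2}, \gamma_{3} and the imaginary parts give the bivectors (\gamma_{23}: Im m1, \gamma_{13}: -Im m2, \gamma_{12}: Im m3).
Answer: -3 \gamma_{12} - 5 \gamma_{13} - \frac{5}{4} \gamma_{23}


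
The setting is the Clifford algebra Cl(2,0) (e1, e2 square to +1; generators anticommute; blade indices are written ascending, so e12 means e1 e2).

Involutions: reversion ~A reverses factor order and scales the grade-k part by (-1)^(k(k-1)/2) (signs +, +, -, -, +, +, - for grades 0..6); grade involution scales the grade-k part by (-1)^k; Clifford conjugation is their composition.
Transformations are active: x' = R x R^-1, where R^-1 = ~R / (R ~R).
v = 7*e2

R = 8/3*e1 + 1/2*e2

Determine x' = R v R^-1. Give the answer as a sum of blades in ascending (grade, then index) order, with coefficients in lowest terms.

~R = 8/3*e1 + 1/2*e2, and R ~R = 265/36, so R^-1 = ~R / (265/36).
R v = 7/2 + 56/3*e12
Answer: 672/265*e1 - 1729/265*e2


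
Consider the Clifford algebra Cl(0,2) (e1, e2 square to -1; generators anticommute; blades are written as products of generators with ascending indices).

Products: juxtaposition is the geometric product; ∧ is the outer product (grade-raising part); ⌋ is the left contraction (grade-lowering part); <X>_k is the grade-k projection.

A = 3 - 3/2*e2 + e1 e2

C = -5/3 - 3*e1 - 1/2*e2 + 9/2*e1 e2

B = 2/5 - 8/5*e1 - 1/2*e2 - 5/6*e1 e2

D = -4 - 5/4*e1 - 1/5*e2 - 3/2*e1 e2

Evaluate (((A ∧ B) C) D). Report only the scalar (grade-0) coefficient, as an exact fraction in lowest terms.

step 1: 6/5 - 24/5*e1 - 21/10*e2 - 9/2*e1 e2
step 2: 14/5 - 73/10*e1 + 38*e2 + 9*e1 e2
step 3: 31/40 - 59/2*e1 - 4369/25*e2 + 219/25*e1 e2
Answer: 31/40


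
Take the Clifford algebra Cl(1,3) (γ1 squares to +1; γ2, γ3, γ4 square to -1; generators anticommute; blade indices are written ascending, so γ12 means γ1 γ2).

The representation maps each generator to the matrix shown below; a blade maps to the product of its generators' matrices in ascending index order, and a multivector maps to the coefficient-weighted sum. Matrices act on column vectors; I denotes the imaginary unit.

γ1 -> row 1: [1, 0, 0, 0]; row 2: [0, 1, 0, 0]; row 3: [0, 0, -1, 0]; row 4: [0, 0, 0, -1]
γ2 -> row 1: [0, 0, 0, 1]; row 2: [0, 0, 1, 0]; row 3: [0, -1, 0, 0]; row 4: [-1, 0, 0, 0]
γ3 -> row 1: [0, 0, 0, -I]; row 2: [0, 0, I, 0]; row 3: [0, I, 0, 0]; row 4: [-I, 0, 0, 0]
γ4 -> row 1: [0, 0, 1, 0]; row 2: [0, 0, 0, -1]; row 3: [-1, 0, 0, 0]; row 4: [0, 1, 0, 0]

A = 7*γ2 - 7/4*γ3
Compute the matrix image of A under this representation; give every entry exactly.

M = (7)*rho(γ2) + (-7/4)*rho(γ3), summed entrywise:
Answer: row 1: [0, 0, 0, 7 + 7*I/4]; row 2: [0, 0, 7 - 7*I/4, 0]; row 3: [0, -7 - 7*I/4, 0, 0]; row 4: [-7 + 7*I/4, 0, 0, 0]


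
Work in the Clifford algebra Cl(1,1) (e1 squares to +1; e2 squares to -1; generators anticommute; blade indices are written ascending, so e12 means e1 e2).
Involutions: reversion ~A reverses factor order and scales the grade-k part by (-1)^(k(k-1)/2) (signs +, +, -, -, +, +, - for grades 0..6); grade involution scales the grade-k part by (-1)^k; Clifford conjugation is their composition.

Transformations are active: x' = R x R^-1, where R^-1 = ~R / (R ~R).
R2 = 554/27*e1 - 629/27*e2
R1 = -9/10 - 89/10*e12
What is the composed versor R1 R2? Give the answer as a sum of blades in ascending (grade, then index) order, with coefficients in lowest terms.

Distribute over the terms of R1 (each basis-blade product reordered to ascending indices, repeated generators contracted through their squares):
(-9/10) R2 = -277/15*e1 + 629/30*e2
(-89/10*e12) R2 = -55981/270*e1 + 24653/135*e2
Summing the partial products and collecting blades:
Answer: -60967/270*e1 + 54967/270*e2


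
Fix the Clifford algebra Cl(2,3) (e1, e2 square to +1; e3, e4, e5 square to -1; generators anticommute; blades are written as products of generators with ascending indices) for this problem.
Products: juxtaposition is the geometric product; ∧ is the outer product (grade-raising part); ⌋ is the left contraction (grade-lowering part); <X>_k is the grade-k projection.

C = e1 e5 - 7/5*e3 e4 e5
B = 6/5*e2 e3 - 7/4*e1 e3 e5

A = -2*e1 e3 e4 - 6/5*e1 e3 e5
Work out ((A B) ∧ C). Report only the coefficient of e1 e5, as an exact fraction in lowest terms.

step 1: -21/10 + 7/2*e4 e5 - 12/5*e1 e2 e4 - 36/25*e1 e2 e5
step 2: -21/10*e1 e5 + 147/50*e3 e4 e5
Answer: -21/10


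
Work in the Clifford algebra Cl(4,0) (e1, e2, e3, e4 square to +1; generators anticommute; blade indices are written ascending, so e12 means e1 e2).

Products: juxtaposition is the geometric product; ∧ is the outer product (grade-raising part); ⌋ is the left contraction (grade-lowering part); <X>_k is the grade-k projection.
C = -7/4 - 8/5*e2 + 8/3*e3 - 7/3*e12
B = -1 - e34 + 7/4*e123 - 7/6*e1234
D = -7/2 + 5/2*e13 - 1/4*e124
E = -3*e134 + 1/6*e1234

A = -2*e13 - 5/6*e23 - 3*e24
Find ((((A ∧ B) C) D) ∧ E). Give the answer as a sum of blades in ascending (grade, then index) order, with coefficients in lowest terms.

step 1: 2*e13 + 5/6*e23 + 3*e24
step 2: 16/3*e1 + 20/9*e2 + 4/3*e3 + 24/5*e4 - 14/9*e13 + 7*e14 - 49/8*e23 - 21/4*e24 + 16/5*e123 - 8*e234
step 3: 35/9 - 373/16*e1 - 55/36*e2 + 26/3*e3 - 84/5*e4 - 1321/80*e12 + 31/9*e13 - 431/18*e14 + 343/16*e23 + 409/24*e24 + 183/10*e34 - 754/45*e123 - 20*e124 + 335/32*e134 + 511/18*e234 + 307/24*e1234
step 4: -35/3*e134 - 425/108*e1234
Answer: -35/3*e134 - 425/108*e1234


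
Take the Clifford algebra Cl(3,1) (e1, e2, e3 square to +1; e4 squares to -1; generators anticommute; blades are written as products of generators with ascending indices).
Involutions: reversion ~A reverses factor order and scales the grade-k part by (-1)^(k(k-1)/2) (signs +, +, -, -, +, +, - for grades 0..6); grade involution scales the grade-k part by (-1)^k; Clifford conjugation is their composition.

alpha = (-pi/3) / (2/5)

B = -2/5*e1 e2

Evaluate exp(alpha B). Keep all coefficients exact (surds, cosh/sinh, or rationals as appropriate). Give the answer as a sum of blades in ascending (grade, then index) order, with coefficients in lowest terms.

B^2 = (-2/5)^2*(e1 e2)^2 = 4/25*(-1) = -4/25 (a basis 2-blade squares to minus the product of its generators' squares).
B^2 = -4/25 — since the square is negative, the closed form is circular: l = 2/5, alpha*l = -pi/3, so exp(alpha B) = cos(-pi/3) + (sin(-pi/3)/(2/5))*B = 1/2 + (-5*sqrt(3)/4)*B.
Answer: 1/2 + sqrt(3)/2*e1 e2


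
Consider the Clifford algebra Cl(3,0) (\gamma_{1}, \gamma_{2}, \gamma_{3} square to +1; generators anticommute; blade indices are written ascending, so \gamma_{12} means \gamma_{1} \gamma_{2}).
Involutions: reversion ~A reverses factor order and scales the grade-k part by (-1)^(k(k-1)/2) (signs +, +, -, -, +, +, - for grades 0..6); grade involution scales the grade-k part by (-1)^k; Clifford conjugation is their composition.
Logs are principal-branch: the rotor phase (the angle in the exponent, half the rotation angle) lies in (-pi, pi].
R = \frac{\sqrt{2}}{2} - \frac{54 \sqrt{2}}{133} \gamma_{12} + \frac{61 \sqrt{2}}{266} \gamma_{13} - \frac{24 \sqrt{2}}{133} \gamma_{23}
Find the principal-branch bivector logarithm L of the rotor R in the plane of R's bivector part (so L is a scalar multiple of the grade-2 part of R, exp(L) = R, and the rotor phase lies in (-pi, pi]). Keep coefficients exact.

The scalar part of R is \frac{\sqrt{2}}{2}, which pins the rotor phase on the principal branch; dividing the bivector part by the sine of that phase recovers the unit plane, and L is the phase times that plane.
Concretely: cos(phase) = \frac{\sqrt{2}}{2} gives phase = ±\frac{\pi}{4}, and since phase/sin(phase) is even the sign is immaterial: L = (phase/sin(phase)) * <R>_2 = (\frac{\sqrt{2} \pi}{4}) * <R>_2.
Answer: - \frac{27 \pi}{133} \gamma_{12} + \frac{61 \pi}{532} \gamma_{13} - \frac{12 \pi}{133} \gamma_{23}


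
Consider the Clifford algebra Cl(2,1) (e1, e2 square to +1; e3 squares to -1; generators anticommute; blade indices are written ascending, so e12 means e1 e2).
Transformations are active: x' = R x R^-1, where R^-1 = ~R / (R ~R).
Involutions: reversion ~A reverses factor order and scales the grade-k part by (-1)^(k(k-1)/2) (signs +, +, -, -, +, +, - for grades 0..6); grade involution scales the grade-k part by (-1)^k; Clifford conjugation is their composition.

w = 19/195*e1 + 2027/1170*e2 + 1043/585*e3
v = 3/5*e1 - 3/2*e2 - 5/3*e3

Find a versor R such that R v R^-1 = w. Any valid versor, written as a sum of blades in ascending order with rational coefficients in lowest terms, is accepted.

Here q(v) = q(w) = -151/900; the classical choice R = v + w = 136/195*e1 + 136/585*e2 + 68/585*e3 then realises v -> w under the sandwich.
Answer: 136/195*e1 + 136/585*e2 + 68/585*e3


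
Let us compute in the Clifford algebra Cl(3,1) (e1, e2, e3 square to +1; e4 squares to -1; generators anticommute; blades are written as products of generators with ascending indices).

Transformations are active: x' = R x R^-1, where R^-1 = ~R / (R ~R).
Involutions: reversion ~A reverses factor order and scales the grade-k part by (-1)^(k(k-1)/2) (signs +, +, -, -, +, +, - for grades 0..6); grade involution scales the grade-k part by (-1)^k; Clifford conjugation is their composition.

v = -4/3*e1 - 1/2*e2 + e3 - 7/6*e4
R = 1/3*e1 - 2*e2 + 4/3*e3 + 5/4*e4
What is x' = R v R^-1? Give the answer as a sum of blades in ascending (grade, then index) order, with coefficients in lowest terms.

~R = 1/3*e1 - 2*e2 + 4/3*e3 + 5/4*e4, and R ~R = 623/144, so R^-1 = ~R / (623/144).
R v = 241/72 - 17/6*e1 e2 + 19/9*e1 e3 + 23/18*e1 e4 - 4/3*e2 e3 + 71/24*e2 e4 - 101/36*e3 e4
Answer: 1152/623*e1 - 3233/1246*e2 + 1987/1869*e3 + 11591/3738*e4


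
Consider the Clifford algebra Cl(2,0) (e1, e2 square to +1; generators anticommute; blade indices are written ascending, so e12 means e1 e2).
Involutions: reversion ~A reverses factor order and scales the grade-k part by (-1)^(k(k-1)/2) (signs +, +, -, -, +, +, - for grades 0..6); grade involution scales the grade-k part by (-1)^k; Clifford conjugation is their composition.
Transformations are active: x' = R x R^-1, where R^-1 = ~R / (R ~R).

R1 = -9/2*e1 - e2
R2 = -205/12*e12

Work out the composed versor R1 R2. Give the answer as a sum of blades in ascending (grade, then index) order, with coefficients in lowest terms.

Distribute over the terms of R2 (each basis-blade product reordered to ascending indices, repeated generators contracted through their squares):
R1 (-205/12*e12) = -205/12*e1 + 615/8*e2
Answer: -205/12*e1 + 615/8*e2


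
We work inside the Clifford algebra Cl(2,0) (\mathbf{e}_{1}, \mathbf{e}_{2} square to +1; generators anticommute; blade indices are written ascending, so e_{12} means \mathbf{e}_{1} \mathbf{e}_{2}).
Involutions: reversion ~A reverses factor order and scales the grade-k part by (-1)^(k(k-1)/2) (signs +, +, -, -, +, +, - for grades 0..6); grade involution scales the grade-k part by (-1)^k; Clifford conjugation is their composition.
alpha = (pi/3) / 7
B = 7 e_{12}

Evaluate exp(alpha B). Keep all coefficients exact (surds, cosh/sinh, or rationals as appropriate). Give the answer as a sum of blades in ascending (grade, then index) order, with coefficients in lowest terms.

B^2 = (7)^2*(e_{12})^2 = 49*(-1) = -49 (a basis 2-blade squares to minus the product of its generators' squares).
B^2 = -49 — the negative square puts this in the circular regime; l = 7, alpha*l = \frac{\pi}{3}, so exp(alpha B) = cos(\frac{\pi}{3}) + (sin(\frac{\pi}{3})/7)*B = \frac{1}{2} + (\frac{\sqrt{3}}{14})*B.
Answer: \frac{1}{2} + \frac{\sqrt{3}}{2} e_{12}


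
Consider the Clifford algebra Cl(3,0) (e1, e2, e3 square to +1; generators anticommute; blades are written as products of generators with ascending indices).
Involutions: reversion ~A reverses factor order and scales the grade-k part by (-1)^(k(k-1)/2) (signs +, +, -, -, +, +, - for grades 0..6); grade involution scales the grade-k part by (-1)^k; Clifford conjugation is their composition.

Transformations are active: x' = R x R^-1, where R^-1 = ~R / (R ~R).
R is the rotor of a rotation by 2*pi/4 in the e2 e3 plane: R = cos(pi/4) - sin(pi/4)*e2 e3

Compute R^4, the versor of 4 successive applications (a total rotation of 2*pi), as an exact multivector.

Because a rotor carries half the rotation angle, composing 4 copies of this e2 e3-plane rotor multiplies the phase: 4*(pi/4) = pi, hence R^4 = cos(pi) - sin(pi)*e2 e3.
cos(pi) = -1 and sin(pi) = 0, so R^4 = -1. The total rotation 2*pi is 1 full turn, so every vector returns to itself, yet the rotor is -1, on the OTHER sheet of the double cover (an odd number of 2*pi turns).
Answer: -1


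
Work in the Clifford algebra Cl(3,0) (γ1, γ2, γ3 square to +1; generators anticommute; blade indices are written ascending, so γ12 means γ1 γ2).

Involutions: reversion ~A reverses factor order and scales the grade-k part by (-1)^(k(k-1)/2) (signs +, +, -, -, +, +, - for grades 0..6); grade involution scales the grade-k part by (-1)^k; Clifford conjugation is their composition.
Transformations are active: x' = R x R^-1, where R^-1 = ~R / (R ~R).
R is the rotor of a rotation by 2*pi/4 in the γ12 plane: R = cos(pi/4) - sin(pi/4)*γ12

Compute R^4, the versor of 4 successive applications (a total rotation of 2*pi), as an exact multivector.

Rotor phase runs at HALF the rotation angle; powers of one rotor simply add phase, so after 4 steps in γ12 the phase is 4*pi/4 = pi and R^4 = cos(pi) - sin(pi)*γ12.
cos(pi) = -1 and sin(pi) = 0, so R^4 = -1. The total rotation 2*pi is 1 full turn, so every vector returns to itself, yet the rotor is -1, on the OTHER sheet of the double cover (an odd number of 2*pi turns).
Answer: -1


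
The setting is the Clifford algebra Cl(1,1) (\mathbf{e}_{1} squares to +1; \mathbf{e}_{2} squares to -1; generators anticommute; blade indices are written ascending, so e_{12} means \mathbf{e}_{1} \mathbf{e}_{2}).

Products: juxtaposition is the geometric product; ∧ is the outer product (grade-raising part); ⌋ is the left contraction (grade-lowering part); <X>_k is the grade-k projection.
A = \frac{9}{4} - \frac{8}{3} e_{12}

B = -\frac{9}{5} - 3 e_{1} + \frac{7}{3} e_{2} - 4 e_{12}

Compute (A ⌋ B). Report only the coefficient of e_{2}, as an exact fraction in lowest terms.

step 1: \frac{397}{60} - \frac{27}{4} e_{1} + \frac{21}{4} e_{2} - 9 e_{12}
Answer: \frac{21}{4}


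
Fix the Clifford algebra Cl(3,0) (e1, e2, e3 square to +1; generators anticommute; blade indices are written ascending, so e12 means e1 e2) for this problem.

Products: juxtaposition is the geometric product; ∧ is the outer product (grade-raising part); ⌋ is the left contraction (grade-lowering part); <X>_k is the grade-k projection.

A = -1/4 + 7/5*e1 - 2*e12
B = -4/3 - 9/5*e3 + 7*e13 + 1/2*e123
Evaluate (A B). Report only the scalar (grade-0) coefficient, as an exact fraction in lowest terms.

step 1: 1/3 - 28/15*e1 + 45/4*e3 + 8/3*e12 - 427/100*e13 + 147/10*e23 + 139/40*e123
Answer: 1/3


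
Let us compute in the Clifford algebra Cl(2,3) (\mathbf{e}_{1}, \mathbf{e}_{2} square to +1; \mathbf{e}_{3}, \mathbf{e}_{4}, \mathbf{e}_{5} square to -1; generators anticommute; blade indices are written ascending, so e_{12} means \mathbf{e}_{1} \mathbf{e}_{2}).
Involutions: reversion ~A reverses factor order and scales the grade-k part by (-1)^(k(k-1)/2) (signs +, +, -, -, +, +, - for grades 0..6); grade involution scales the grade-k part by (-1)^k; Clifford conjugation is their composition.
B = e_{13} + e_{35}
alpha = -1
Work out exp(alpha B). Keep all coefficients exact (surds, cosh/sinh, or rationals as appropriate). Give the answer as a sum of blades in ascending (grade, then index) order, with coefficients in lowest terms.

B^2 term by term: the squares give (1)^2*(e_{13})^2 + (1)^2*(e_{35})^2 = 1*(+1) + 1*(-1) = 0 (each basis 2-blade squares to minus the product of its generators' squares); cross terms between blades sharing an index anticommute and cancel. So B^2 = 0.
B^2 = 0, so the series closes: exp(alpha B) = 1 + alpha B (parabolic case).
Answer: 1 - e_{13} - e_{35}


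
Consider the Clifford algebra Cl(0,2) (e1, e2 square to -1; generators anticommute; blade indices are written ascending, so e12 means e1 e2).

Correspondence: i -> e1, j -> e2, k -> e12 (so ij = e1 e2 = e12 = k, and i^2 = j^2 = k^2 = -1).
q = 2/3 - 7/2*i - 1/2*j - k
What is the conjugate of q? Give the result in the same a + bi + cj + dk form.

In blades: q = 2/3 - 7/2*e1 - 1/2*e2 - e12.
Conjugation here is Clifford conjugation: the scalar is fixed and the grade-1 and grade-2 blades all flip sign, giving 2/3 + 7/2*e1 + 1/2*e2 + e12; translating back:
Answer: 2/3 + 7/2*i + 1/2*j + k


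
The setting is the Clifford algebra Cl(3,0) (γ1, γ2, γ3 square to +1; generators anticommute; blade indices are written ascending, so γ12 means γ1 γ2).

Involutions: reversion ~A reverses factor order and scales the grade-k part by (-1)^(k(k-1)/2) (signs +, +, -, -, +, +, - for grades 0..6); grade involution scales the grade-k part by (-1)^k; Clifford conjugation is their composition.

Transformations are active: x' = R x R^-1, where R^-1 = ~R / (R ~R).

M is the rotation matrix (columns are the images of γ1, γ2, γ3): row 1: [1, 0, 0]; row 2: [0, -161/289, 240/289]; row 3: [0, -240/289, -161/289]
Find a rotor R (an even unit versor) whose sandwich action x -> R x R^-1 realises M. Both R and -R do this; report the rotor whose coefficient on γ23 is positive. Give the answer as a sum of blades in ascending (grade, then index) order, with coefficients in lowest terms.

Method: write R = a + b12*γ12 + b13*γ13 + b23*γ23 with a^2 + b12^2 + b13^2 + b23^2 = 1 (so R^-1 = ~R). Expanding the columns R e_j ~R gives tr M = 4a^2 - 1 and, from the antisymmetric part, M21 - M12 = -4a*b12, M13 - M31 = 4a*b13, M32 - M23 = -4a*b23.
Here tr M = -33/289, so a^2 = (1 + tr M)/4 = 64/289 and a = ±8/17. Taking a = 8/17: M21 - M12 = 0, M13 - M31 = 0, M32 - M23 = -480/289, giving b12 = 0, b13 = 0, b23 = 15/17, i.e. R = 8/17 + 15/17*γ23.
Its γ23 coefficient is already positive.
Answer: 8/17 + 15/17*γ23. Key observation: the double cover Spin(3) -> SO(3) sends R and -R to the same matrix (trace -33/289 here), so the stated sign of the γ23 coefficient is what selects one sheet.


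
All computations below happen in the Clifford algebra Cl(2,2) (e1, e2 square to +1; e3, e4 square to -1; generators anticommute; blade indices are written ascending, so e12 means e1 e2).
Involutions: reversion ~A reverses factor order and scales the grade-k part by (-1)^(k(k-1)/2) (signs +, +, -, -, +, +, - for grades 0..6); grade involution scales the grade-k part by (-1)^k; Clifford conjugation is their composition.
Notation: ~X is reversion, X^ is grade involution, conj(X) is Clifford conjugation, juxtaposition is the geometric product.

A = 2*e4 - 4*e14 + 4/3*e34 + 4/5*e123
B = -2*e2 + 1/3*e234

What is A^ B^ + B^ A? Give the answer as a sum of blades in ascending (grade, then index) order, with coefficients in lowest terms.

first term: 4/9*e2 + 8/5*e13 + 4/15*e14 - 2/3*e23 + 4*e24 - 4/3*e123 + 8*e124 + 8/3*e234
second term: 4/9*e2 - 8/5*e13 + 4/15*e14 + 2/3*e23 + 4*e24 + 4/3*e123 + 8*e124 + 8/3*e234
Answer: 8/9*e2 + 8/15*e14 + 8*e24 + 16*e124 + 16/3*e234


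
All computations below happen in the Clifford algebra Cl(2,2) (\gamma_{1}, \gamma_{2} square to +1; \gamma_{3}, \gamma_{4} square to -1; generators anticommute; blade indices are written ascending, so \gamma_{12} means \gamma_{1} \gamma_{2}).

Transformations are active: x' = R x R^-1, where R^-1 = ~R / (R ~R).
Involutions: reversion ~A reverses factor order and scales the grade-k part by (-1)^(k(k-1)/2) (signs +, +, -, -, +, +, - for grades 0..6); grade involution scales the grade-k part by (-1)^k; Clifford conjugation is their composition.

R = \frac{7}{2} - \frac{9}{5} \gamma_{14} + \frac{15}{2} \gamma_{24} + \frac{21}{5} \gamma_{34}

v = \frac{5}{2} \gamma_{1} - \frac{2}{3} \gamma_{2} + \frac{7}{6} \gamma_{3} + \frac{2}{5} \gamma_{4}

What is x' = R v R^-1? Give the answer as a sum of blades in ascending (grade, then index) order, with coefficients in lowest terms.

~R = \frac{7}{2} + \frac{9}{5} \gamma_{14} - \frac{15}{2} \gamma_{24} - \frac{21}{5} \gamma_{34}, and R ~R = -\frac{148}{5}, so R^-1 = ~R / (-\frac{148}{5}).
R v = \frac{947}{100} \gamma_{1} - \frac{16}{3} \gamma_{2} + \frac{721}{300} \gamma_{3} + \frac{79}{5} \gamma_{4} + \frac{351}{20} \gamma_{124} + \frac{63}{5} \gamma_{134} - \frac{231}{20} \gamma_{234}
Answer: \frac{107}{185} \gamma_{1} + \frac{3259}{444} \gamma_{2} + \frac{3136}{555} \gamma_{3} - \frac{3061}{740} \gamma_{4}


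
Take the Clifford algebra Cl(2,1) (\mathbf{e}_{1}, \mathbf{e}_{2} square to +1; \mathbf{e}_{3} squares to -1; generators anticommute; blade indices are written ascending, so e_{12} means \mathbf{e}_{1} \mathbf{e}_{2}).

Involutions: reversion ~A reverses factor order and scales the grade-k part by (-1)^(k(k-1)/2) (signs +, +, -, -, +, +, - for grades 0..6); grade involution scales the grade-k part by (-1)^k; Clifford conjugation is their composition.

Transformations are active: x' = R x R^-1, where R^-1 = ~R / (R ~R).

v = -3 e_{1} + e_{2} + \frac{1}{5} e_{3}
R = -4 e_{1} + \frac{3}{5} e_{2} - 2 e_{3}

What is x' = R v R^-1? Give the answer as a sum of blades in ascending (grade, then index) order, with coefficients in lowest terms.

~R = -4 e_{1} + \frac{3}{5} e_{2} - 2 e_{3}, and R ~R = \frac{309}{25}, so R^-1 = ~R / (\frac{309}{25}).
R v = 13 - \frac{11}{5} e_{12} - \frac{34}{5} e_{13} + \frac{53}{25} e_{23}
Answer: -\frac{1673}{309} e_{1} + \frac{27}{103} e_{2} - \frac{6809}{1545} e_{3}


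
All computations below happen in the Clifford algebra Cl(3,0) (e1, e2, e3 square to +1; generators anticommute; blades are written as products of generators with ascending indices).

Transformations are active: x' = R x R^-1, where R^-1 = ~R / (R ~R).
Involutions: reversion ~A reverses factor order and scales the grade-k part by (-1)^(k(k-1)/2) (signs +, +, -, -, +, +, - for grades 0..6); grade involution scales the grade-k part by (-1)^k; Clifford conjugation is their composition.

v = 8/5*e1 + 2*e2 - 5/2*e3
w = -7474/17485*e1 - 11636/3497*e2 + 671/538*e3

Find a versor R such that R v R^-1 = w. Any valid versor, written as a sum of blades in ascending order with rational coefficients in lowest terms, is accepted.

A norm check does it: q(v) = q(w) = 1281/100, hence R = v + w = 20502/17485*e1 - 4642/3497*e2 - 337/269*e3 realises the map — parallel part kept, (v - w)/2 negated, v carried to w.
Answer: 20502/17485*e1 - 4642/3497*e2 - 337/269*e3


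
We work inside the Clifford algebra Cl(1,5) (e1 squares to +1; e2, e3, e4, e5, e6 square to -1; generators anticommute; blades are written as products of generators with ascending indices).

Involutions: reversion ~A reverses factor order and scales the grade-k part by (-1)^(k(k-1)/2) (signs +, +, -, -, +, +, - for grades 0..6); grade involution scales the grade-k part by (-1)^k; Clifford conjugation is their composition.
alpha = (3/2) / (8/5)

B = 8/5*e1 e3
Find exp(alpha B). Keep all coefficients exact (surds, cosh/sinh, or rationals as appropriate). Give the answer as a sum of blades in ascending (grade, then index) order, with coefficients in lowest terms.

B^2 = (8/5)^2*(e1 e3)^2 = 64/25*(+1) = 64/25 (a basis 2-blade squares to minus the product of its generators' squares).
B^2 = 64/25 — the series telescopes hyperbolically here: l = 8/5, alpha*l = 3/2, so exp(alpha B) = cosh(3/2) + (sinh(3/2)/(8/5))*B = cosh(3/2) + (5*sinh(3/2)/8)*B.
Answer: cosh(3/2) + sinh(3/2)*e1 e3


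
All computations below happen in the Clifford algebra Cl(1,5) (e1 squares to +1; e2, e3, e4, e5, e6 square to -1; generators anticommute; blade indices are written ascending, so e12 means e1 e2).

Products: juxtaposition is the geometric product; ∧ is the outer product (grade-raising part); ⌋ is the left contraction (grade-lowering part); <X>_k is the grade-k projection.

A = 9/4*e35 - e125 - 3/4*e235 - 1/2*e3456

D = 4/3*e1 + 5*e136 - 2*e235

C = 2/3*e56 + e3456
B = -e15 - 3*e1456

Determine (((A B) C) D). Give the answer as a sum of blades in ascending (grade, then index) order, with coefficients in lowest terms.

step 1: -e2 + 15/4*e13 + 3/4*e123 + 3*e246 - 25/4*e1346 - 9/4*e12346
step 2: 25/4*e15 + 9/4*e125 + 3*e235 + 2*e245 - 2/3*e256 - 25/6*e1345 + 5/2*e1356 - 15/4*e1456 - 3/2*e12345 + 1/2*e12356 - 3/4*e12456 - e23456
step 3: -6 - 125/6*e5 - 9/2*e13 + 3*e14 + e16 + 11/2*e25 - 4*e34 - 4/3*e36 - 2*e46 + 25/2*e123 - 25/3*e124 - 5*e126 + 875/36*e345 + 335/12*e356 - 95/6*e456 - 22/3*e1235 - 23/3*e1245 - 127/9*e1256 - 3/2*e1346 - 23/4*e2345 - 127/12*e2356 + 13/2*e2456 + 15/2*e12346 - 26/3*e123456
Answer: -6 - 125/6*e5 - 9/2*e13 + 3*e14 + e16 + 11/2*e25 - 4*e34 - 4/3*e36 - 2*e46 + 25/2*e123 - 25/3*e124 - 5*e126 + 875/36*e345 + 335/12*e356 - 95/6*e456 - 22/3*e1235 - 23/3*e1245 - 127/9*e1256 - 3/2*e1346 - 23/4*e2345 - 127/12*e2356 + 13/2*e2456 + 15/2*e12346 - 26/3*e123456


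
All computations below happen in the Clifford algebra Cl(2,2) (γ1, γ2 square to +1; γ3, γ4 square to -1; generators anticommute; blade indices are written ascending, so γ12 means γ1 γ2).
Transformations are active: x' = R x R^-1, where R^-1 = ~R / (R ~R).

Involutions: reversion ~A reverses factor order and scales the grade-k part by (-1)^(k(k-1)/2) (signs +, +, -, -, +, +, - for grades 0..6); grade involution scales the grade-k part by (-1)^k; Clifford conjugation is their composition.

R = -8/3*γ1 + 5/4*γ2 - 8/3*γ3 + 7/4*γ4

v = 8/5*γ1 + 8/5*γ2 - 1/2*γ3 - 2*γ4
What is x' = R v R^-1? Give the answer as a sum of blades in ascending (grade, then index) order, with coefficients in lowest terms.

~R = -8/3*γ1 + 5/4*γ2 - 8/3*γ3 + 7/4*γ4, and R ~R = -3/2, so R^-1 = ~R / (-3/2).
R v = -1/10 - 94/15*γ12 + 28/5*γ13 + 38/15*γ14 + 437/120*γ23 - 53/10*γ24 + 149/24*γ34
Answer: -88/45*γ1 - 43/30*γ2 + 13/90*γ3 + 67/30*γ4


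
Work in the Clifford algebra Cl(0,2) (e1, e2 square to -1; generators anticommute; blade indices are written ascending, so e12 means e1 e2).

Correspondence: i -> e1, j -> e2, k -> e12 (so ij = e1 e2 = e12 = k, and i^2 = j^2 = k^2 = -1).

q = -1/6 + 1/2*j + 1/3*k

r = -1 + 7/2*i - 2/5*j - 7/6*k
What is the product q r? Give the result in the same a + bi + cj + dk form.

In blades: q = -1/6 + 1/2*e2 + 1/3*e12, r = -1 + 7/2*e1 - 2/5*e2 - 7/6*e12.
Distribute q over r term by term (generator squares from the signature, products reordered to ascending indices): (-1/6)*r = 1/6 - 7/12*e1 + 1/15*e2 + 7/36*e12; (1/2*e2)*r = 1/5 - 7/12*e1 - 1/2*e2 - 7/4*e12; (1/3*e12)*r = 7/18 + 2/15*e1 + 7/6*e2 - 1/3*e12.
Sum: 34/45 - 31/30*e1 + 11/15*e2 - 17/9*e12; translating back through the correspondence:
Answer: 34/45 - 31/30*i + 11/15*j - 17/9*k


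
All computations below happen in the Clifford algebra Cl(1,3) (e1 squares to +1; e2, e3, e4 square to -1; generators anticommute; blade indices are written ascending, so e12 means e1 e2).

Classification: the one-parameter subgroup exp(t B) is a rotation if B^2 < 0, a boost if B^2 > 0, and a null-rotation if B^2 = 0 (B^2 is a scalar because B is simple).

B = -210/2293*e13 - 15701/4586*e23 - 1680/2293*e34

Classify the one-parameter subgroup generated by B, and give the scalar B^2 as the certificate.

B^2 term by term: the squares give (-210/2293)^2*(e13)^2 + (-15701/4586)^2*(e23)^2 + (-1680/2293)^2*(e34)^2 = 44100/5257849*(+1) + 246521401/21031396*(-1) + 2822400/5257849*(-1) = -49/4 (each basis 2-blade squares to minus the product of its generators' squares); cross terms between blades sharing an index anticommute and cancel. So B^2 = -49/4.
Answer: rotation, certificate B^2 = -49/4. Key observation: B^2 = -49/4 is a conjugation invariant, so its sign decides the class regardless of the surface form of B.


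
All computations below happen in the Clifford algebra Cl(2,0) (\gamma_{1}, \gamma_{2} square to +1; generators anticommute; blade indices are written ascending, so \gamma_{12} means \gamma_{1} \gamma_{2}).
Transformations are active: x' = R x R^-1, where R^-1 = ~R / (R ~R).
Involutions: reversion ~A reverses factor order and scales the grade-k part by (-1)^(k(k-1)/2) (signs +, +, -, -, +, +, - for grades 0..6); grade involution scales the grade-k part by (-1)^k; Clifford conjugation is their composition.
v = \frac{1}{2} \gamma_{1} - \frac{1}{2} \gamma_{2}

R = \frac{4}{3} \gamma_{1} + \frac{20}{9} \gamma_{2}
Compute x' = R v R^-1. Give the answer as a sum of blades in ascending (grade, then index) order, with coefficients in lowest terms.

~R = \frac{4}{3} \gamma_{1} + \frac{20}{9} \gamma_{2}, and R ~R = \frac{544}{81}, so R^-1 = ~R / (\frac{544}{81}).
R v = -\frac{4}{9} - \frac{16}{9} \gamma_{12}
Answer: -\frac{23}{34} \gamma_{1} + \frac{7}{34} \gamma_{2}


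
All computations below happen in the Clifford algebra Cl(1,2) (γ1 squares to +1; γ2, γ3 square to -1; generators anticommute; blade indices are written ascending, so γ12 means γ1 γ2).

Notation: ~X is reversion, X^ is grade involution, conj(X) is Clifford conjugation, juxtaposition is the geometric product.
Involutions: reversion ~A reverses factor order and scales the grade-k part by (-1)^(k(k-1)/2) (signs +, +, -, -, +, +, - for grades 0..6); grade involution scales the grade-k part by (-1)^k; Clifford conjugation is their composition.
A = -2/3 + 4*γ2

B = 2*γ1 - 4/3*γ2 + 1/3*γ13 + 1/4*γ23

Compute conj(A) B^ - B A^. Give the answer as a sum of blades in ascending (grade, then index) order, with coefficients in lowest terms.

first term: 16/3 + 4/3*γ1 - 8/9*γ2 + γ3 - 8*γ12 - 2/9*γ13 - 1/6*γ23 + 4/3*γ123
second term: -16/3 - 4/3*γ1 + 8/9*γ2 - γ3 - 8*γ12 - 2/9*γ13 - 1/6*γ23 + 4/3*γ123
Answer: 32/3 + 8/3*γ1 - 16/9*γ2 + 2*γ3


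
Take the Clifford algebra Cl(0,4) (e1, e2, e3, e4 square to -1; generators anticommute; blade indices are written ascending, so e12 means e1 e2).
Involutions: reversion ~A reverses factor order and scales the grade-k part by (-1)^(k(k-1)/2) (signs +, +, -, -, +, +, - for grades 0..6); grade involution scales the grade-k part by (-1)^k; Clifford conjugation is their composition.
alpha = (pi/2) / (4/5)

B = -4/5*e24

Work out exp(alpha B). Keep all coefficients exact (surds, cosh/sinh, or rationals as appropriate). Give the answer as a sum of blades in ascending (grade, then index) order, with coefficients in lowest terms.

B^2 = (-4/5)^2*(e24)^2 = 16/25*(-1) = -16/25 (a basis 2-blade squares to minus the product of its generators' squares).
B^2 = -16/25 — the series telescopes trigonometrically here: l = 4/5, alpha*l = pi/2, so exp(alpha B) = cos(pi/2) + (sin(pi/2)/(4/5))*B = 0 + (5/4)*B.
Answer: -e24


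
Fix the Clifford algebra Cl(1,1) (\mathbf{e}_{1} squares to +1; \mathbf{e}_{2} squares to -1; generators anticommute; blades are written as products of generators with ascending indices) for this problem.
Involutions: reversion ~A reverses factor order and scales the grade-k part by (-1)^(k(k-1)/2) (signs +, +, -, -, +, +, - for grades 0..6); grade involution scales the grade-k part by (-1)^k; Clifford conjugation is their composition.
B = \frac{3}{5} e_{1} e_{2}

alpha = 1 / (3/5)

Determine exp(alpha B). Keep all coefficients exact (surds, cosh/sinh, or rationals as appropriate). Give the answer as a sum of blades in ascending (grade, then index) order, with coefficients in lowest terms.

B^2 = (\frac{3}{5})^2*(e_{1} e_{2})^2 = \frac{9}{25}*(+1) = \frac{9}{25} (a basis 2-blade squares to minus the product of its generators' squares).
B^2 = \frac{9}{25} — a positive square means the series sums to a boost: l = \frac{3}{5}, alpha*l = 1, so exp(alpha B) = cosh(1) + (sinh(1)/(\frac{3}{5}))*B = \cosh{\left(1 \right)} + (\frac{5 \sinh{\left(1 \right)}}{3})*B.
Answer: \cosh{\left(1 \right)} + \sinh{\left(1 \right)} e_{1} e_{2}


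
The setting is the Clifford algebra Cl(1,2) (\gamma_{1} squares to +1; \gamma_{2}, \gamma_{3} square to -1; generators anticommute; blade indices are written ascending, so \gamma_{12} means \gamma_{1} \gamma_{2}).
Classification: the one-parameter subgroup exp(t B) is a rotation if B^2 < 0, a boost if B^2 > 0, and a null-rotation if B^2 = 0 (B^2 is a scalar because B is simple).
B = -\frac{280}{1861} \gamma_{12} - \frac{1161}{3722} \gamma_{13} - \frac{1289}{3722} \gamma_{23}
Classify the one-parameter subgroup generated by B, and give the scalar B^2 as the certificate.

B^2 term by term: the squares give (-\frac{280}{1861})^2*(\gamma_{12})^2 + (-\frac{1161}{3722})^2*(\gamma_{13})^2 + (-\frac{1289}{3722})^2*(\gamma_{23})^2 = \frac{78400}{3463321}*(+1) + \frac{1347921}{13853284}*(+1) + \frac{1661521}{13853284}*(-1) = 0 (each basis 2-blade squares to minus the product of its generators' squares); cross terms between blades sharing an index anticommute and cancel. So B^2 = 0.
Answer: null-rotation, certificate B^2 = 0. Key observation: B^2 = 0 is a conjugation invariant, so its sign decides the class regardless of the surface form of B.


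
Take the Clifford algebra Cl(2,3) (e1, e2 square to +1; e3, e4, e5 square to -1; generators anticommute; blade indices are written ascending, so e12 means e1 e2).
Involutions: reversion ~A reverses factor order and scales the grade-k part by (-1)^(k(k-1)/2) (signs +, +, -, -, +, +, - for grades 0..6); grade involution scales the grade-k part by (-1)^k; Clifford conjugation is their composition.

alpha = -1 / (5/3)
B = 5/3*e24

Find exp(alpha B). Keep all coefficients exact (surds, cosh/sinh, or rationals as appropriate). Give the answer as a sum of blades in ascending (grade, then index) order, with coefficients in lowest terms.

B^2 = (5/3)^2*(e24)^2 = 25/9*(+1) = 25/9 (a basis 2-blade squares to minus the product of its generators' squares).
B^2 = 25/9 — a positive square means the series sums to a boost: l = 5/3, alpha*l = -1, so exp(alpha B) = cosh(-1) + (sinh(-1)/(5/3))*B = cosh(1) + (-3*sinh(1)/5)*B.
Answer: cosh(1) - sinh(1)*e24


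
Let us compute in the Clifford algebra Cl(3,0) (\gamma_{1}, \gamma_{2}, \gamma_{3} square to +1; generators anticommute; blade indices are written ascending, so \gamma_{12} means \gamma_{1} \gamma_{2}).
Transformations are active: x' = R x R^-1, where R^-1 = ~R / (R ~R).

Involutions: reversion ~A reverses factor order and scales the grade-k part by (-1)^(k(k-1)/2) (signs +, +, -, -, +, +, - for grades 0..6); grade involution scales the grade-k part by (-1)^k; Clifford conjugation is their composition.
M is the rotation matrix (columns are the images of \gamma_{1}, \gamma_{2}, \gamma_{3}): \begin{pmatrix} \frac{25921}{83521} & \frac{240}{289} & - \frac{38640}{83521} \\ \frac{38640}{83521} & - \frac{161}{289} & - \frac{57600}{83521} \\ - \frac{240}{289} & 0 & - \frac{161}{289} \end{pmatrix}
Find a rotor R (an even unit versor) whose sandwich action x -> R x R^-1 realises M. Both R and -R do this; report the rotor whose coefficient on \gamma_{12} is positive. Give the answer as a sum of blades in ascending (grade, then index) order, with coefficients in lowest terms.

Method: write R = a + b12*\gamma_{12} + b13*\gamma_{13} + b23*\gamma_{23} with a^2 + b12^2 + b13^2 + b23^2 = 1 (so R^-1 = ~R). Expanding the columns R e_j ~R gives tr M = 4a^2 - 1 and, from the antisymmetric part, M21 - M12 = -4a*b12, M13 - M31 = 4a*b13, M32 - M23 = -4a*b23.
Here tr M = -\frac{67137}{83521}, so a^2 = (1 + tr M)/4 = \frac{4096}{83521} and a = ±\frac{64}{289}. Taking a = \frac{64}{289}: M21 - M12 = -\frac{30720}{83521}, M13 - M31 = \frac{30720}{83521}, M32 - M23 = \frac{57600}{83521}, giving b12 = \frac{120}{289}, b13 = \frac{120}{289}, b23 = -\frac{225}{289}, i.e. R = \frac{64}{289} + \frac{120}{289} \gamma_{12} + \frac{120}{289} \gamma_{13} - \frac{225}{289} \gamma_{23}.
Its \gamma_{12} coefficient is already positive.
Answer: \frac{64}{289} + \frac{120}{289} \gamma_{12} + \frac{120}{289} \gamma_{13} - \frac{225}{289} \gamma_{23}. Sheet selection: the two-to-one cover makes ±R indistinguishable at the matrix level (trace -\frac{67137}{83521}), so uniqueness comes from the required sign on \gamma_{12}.


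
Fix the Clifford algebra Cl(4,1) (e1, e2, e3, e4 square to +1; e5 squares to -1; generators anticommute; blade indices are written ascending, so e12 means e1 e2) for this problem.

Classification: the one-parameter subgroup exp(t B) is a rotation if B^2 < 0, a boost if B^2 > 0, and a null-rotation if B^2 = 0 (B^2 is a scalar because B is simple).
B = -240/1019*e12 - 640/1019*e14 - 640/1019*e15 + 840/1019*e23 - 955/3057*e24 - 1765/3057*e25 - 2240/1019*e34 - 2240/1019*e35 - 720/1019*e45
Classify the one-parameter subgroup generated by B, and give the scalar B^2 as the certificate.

B^2 term by term: the squares give (-240/1019)^2*(e12)^2 + (-640/1019)^2*(e14)^2 + (-640/1019)^2*(e15)^2 + (840/1019)^2*(e23)^2 + (-955/3057)^2*(e24)^2 + (-1765/3057)^2*(e25)^2 + (-2240/1019)^2*(e34)^2 + (-2240/1019)^2*(e35)^2 + (-720/1019)^2*(e45)^2 = 57600/1038361*(-1) + 409600/1038361*(-1) + 409600/1038361*(+1) + 705600/1038361*(-1) + 912025/9345249*(-1) + 3115225/9345249*(+1) + 5017600/1038361*(-1) + 5017600/1038361*(+1) + 518400/1038361*(+1) = 0 (each basis 2-blade squares to minus the product of its generators' squares); cross terms between blades sharing an index anticommute and cancel; the commuting (index-disjoint) pairs give grade-4 terms 2*c*c'*(blade product), which cancel blade by blade — e1234: 1075200/1038361 - 1075200/1038361 = 0; e1235: 1075200/1038361 - 1075200/1038361 = 0; e1245: 345600/1038361 - 2259200/3115083 + 1222400/3115083 = 0; e1345: -2867200/1038361 + 2867200/1038361 = 0; e2345: -1209600/1038361 - 4278400/3115083 + 7907200/3115083 = 0 — confirming B is simple. So B^2 = 0.
Answer: null-rotation, certificate B^2 = 0. Key observation: B^2 = 0 is a conjugation invariant, so its sign decides the class regardless of the surface form of B.


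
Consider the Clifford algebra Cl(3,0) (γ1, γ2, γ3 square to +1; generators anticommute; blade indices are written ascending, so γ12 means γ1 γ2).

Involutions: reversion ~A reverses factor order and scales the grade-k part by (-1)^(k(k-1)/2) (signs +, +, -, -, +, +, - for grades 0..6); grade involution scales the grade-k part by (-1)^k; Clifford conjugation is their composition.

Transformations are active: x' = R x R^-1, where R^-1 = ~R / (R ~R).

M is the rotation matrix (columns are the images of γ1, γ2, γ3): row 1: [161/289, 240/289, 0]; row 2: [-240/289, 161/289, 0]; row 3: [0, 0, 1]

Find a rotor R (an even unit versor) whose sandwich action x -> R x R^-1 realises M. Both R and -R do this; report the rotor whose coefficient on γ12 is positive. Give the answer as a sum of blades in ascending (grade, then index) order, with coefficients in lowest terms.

Method: write R = a + b12*γ12 + b13*γ13 + b23*γ23 with a^2 + b12^2 + b13^2 + b23^2 = 1 (so R^-1 = ~R). Expanding the columns R e_j ~R gives tr M = 4a^2 - 1 and, from the antisymmetric part, M21 - M12 = -4a*b12, M13 - M31 = 4a*b13, M32 - M23 = -4a*b23.
Here tr M = 611/289, so a^2 = (1 + tr M)/4 = 225/289 and a = ±15/17. Taking a = 15/17: M21 - M12 = -480/289, M13 - M31 = 0, M32 - M23 = 0, giving b12 = 8/17, b13 = 0, b23 = 0, i.e. R = 15/17 + 8/17*γ12.
Its γ12 coefficient is already positive.
Answer: 15/17 + 8/17*γ12. Uniqueness: Spin(3) -> SO(3) maps R and -R to the same rotation of trace 611/289; fixing the sign of the γ12 coefficient removes the ambiguity.
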